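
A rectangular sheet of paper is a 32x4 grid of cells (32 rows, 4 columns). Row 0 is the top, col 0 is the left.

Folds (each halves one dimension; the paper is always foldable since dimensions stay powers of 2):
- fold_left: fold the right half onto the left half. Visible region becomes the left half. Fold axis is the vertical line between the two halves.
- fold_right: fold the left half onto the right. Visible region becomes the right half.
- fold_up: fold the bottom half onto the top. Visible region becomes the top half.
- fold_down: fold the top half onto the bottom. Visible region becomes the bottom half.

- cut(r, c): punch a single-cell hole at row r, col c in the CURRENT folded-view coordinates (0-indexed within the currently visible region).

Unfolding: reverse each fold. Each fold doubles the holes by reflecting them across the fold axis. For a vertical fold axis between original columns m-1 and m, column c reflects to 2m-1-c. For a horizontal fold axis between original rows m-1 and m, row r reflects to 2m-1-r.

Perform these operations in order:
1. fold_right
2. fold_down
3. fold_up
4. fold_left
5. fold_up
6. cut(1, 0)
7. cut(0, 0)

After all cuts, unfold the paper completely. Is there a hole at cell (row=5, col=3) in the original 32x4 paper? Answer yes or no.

Op 1 fold_right: fold axis v@2; visible region now rows[0,32) x cols[2,4) = 32x2
Op 2 fold_down: fold axis h@16; visible region now rows[16,32) x cols[2,4) = 16x2
Op 3 fold_up: fold axis h@24; visible region now rows[16,24) x cols[2,4) = 8x2
Op 4 fold_left: fold axis v@3; visible region now rows[16,24) x cols[2,3) = 8x1
Op 5 fold_up: fold axis h@20; visible region now rows[16,20) x cols[2,3) = 4x1
Op 6 cut(1, 0): punch at orig (17,2); cuts so far [(17, 2)]; region rows[16,20) x cols[2,3) = 4x1
Op 7 cut(0, 0): punch at orig (16,2); cuts so far [(16, 2), (17, 2)]; region rows[16,20) x cols[2,3) = 4x1
Unfold 1 (reflect across h@20): 4 holes -> [(16, 2), (17, 2), (22, 2), (23, 2)]
Unfold 2 (reflect across v@3): 8 holes -> [(16, 2), (16, 3), (17, 2), (17, 3), (22, 2), (22, 3), (23, 2), (23, 3)]
Unfold 3 (reflect across h@24): 16 holes -> [(16, 2), (16, 3), (17, 2), (17, 3), (22, 2), (22, 3), (23, 2), (23, 3), (24, 2), (24, 3), (25, 2), (25, 3), (30, 2), (30, 3), (31, 2), (31, 3)]
Unfold 4 (reflect across h@16): 32 holes -> [(0, 2), (0, 3), (1, 2), (1, 3), (6, 2), (6, 3), (7, 2), (7, 3), (8, 2), (8, 3), (9, 2), (9, 3), (14, 2), (14, 3), (15, 2), (15, 3), (16, 2), (16, 3), (17, 2), (17, 3), (22, 2), (22, 3), (23, 2), (23, 3), (24, 2), (24, 3), (25, 2), (25, 3), (30, 2), (30, 3), (31, 2), (31, 3)]
Unfold 5 (reflect across v@2): 64 holes -> [(0, 0), (0, 1), (0, 2), (0, 3), (1, 0), (1, 1), (1, 2), (1, 3), (6, 0), (6, 1), (6, 2), (6, 3), (7, 0), (7, 1), (7, 2), (7, 3), (8, 0), (8, 1), (8, 2), (8, 3), (9, 0), (9, 1), (9, 2), (9, 3), (14, 0), (14, 1), (14, 2), (14, 3), (15, 0), (15, 1), (15, 2), (15, 3), (16, 0), (16, 1), (16, 2), (16, 3), (17, 0), (17, 1), (17, 2), (17, 3), (22, 0), (22, 1), (22, 2), (22, 3), (23, 0), (23, 1), (23, 2), (23, 3), (24, 0), (24, 1), (24, 2), (24, 3), (25, 0), (25, 1), (25, 2), (25, 3), (30, 0), (30, 1), (30, 2), (30, 3), (31, 0), (31, 1), (31, 2), (31, 3)]
Holes: [(0, 0), (0, 1), (0, 2), (0, 3), (1, 0), (1, 1), (1, 2), (1, 3), (6, 0), (6, 1), (6, 2), (6, 3), (7, 0), (7, 1), (7, 2), (7, 3), (8, 0), (8, 1), (8, 2), (8, 3), (9, 0), (9, 1), (9, 2), (9, 3), (14, 0), (14, 1), (14, 2), (14, 3), (15, 0), (15, 1), (15, 2), (15, 3), (16, 0), (16, 1), (16, 2), (16, 3), (17, 0), (17, 1), (17, 2), (17, 3), (22, 0), (22, 1), (22, 2), (22, 3), (23, 0), (23, 1), (23, 2), (23, 3), (24, 0), (24, 1), (24, 2), (24, 3), (25, 0), (25, 1), (25, 2), (25, 3), (30, 0), (30, 1), (30, 2), (30, 3), (31, 0), (31, 1), (31, 2), (31, 3)]

Answer: no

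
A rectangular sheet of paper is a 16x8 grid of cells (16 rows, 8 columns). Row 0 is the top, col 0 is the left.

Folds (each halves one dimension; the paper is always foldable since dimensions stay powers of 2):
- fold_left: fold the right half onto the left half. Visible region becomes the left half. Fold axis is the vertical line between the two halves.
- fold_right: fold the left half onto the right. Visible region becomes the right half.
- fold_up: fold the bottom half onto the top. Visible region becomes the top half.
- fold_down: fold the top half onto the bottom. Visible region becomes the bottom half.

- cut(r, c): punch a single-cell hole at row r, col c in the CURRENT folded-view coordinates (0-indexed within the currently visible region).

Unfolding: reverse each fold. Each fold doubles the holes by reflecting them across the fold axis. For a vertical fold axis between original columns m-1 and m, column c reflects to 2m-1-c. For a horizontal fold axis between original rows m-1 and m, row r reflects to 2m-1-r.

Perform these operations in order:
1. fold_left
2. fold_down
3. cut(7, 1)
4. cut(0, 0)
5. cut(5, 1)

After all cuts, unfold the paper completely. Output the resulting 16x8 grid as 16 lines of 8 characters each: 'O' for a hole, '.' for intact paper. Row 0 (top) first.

Answer: .O....O.
........
.O....O.
........
........
........
........
O......O
O......O
........
........
........
........
.O....O.
........
.O....O.

Derivation:
Op 1 fold_left: fold axis v@4; visible region now rows[0,16) x cols[0,4) = 16x4
Op 2 fold_down: fold axis h@8; visible region now rows[8,16) x cols[0,4) = 8x4
Op 3 cut(7, 1): punch at orig (15,1); cuts so far [(15, 1)]; region rows[8,16) x cols[0,4) = 8x4
Op 4 cut(0, 0): punch at orig (8,0); cuts so far [(8, 0), (15, 1)]; region rows[8,16) x cols[0,4) = 8x4
Op 5 cut(5, 1): punch at orig (13,1); cuts so far [(8, 0), (13, 1), (15, 1)]; region rows[8,16) x cols[0,4) = 8x4
Unfold 1 (reflect across h@8): 6 holes -> [(0, 1), (2, 1), (7, 0), (8, 0), (13, 1), (15, 1)]
Unfold 2 (reflect across v@4): 12 holes -> [(0, 1), (0, 6), (2, 1), (2, 6), (7, 0), (7, 7), (8, 0), (8, 7), (13, 1), (13, 6), (15, 1), (15, 6)]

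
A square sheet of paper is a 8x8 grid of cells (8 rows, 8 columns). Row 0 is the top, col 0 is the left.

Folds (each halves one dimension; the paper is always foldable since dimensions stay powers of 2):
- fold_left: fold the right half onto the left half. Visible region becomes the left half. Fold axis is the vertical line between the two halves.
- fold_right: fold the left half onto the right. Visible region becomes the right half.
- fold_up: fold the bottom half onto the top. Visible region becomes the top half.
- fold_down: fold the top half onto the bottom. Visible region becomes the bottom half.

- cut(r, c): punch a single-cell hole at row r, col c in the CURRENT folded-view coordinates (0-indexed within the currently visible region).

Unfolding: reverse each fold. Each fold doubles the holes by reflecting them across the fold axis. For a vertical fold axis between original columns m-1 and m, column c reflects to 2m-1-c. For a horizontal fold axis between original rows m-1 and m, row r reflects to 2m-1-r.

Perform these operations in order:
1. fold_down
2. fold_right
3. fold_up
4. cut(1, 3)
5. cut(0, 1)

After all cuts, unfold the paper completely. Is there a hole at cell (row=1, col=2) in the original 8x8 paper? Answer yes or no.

Answer: no

Derivation:
Op 1 fold_down: fold axis h@4; visible region now rows[4,8) x cols[0,8) = 4x8
Op 2 fold_right: fold axis v@4; visible region now rows[4,8) x cols[4,8) = 4x4
Op 3 fold_up: fold axis h@6; visible region now rows[4,6) x cols[4,8) = 2x4
Op 4 cut(1, 3): punch at orig (5,7); cuts so far [(5, 7)]; region rows[4,6) x cols[4,8) = 2x4
Op 5 cut(0, 1): punch at orig (4,5); cuts so far [(4, 5), (5, 7)]; region rows[4,6) x cols[4,8) = 2x4
Unfold 1 (reflect across h@6): 4 holes -> [(4, 5), (5, 7), (6, 7), (7, 5)]
Unfold 2 (reflect across v@4): 8 holes -> [(4, 2), (4, 5), (5, 0), (5, 7), (6, 0), (6, 7), (7, 2), (7, 5)]
Unfold 3 (reflect across h@4): 16 holes -> [(0, 2), (0, 5), (1, 0), (1, 7), (2, 0), (2, 7), (3, 2), (3, 5), (4, 2), (4, 5), (5, 0), (5, 7), (6, 0), (6, 7), (7, 2), (7, 5)]
Holes: [(0, 2), (0, 5), (1, 0), (1, 7), (2, 0), (2, 7), (3, 2), (3, 5), (4, 2), (4, 5), (5, 0), (5, 7), (6, 0), (6, 7), (7, 2), (7, 5)]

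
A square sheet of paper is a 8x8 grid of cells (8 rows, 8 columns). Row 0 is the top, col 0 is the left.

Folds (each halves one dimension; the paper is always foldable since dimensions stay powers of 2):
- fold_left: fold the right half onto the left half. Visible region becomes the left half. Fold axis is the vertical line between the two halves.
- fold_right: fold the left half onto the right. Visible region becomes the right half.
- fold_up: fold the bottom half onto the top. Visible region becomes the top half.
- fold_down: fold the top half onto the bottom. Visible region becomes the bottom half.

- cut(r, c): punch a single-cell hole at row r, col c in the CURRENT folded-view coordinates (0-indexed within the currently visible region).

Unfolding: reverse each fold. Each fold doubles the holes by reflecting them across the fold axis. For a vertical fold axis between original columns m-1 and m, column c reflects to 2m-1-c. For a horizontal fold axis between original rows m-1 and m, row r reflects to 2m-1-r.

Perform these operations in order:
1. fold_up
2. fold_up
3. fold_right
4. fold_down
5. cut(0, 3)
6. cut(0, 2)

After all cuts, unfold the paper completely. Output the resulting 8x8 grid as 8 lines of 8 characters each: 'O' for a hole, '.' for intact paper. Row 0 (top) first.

Op 1 fold_up: fold axis h@4; visible region now rows[0,4) x cols[0,8) = 4x8
Op 2 fold_up: fold axis h@2; visible region now rows[0,2) x cols[0,8) = 2x8
Op 3 fold_right: fold axis v@4; visible region now rows[0,2) x cols[4,8) = 2x4
Op 4 fold_down: fold axis h@1; visible region now rows[1,2) x cols[4,8) = 1x4
Op 5 cut(0, 3): punch at orig (1,7); cuts so far [(1, 7)]; region rows[1,2) x cols[4,8) = 1x4
Op 6 cut(0, 2): punch at orig (1,6); cuts so far [(1, 6), (1, 7)]; region rows[1,2) x cols[4,8) = 1x4
Unfold 1 (reflect across h@1): 4 holes -> [(0, 6), (0, 7), (1, 6), (1, 7)]
Unfold 2 (reflect across v@4): 8 holes -> [(0, 0), (0, 1), (0, 6), (0, 7), (1, 0), (1, 1), (1, 6), (1, 7)]
Unfold 3 (reflect across h@2): 16 holes -> [(0, 0), (0, 1), (0, 6), (0, 7), (1, 0), (1, 1), (1, 6), (1, 7), (2, 0), (2, 1), (2, 6), (2, 7), (3, 0), (3, 1), (3, 6), (3, 7)]
Unfold 4 (reflect across h@4): 32 holes -> [(0, 0), (0, 1), (0, 6), (0, 7), (1, 0), (1, 1), (1, 6), (1, 7), (2, 0), (2, 1), (2, 6), (2, 7), (3, 0), (3, 1), (3, 6), (3, 7), (4, 0), (4, 1), (4, 6), (4, 7), (5, 0), (5, 1), (5, 6), (5, 7), (6, 0), (6, 1), (6, 6), (6, 7), (7, 0), (7, 1), (7, 6), (7, 7)]

Answer: OO....OO
OO....OO
OO....OO
OO....OO
OO....OO
OO....OO
OO....OO
OO....OO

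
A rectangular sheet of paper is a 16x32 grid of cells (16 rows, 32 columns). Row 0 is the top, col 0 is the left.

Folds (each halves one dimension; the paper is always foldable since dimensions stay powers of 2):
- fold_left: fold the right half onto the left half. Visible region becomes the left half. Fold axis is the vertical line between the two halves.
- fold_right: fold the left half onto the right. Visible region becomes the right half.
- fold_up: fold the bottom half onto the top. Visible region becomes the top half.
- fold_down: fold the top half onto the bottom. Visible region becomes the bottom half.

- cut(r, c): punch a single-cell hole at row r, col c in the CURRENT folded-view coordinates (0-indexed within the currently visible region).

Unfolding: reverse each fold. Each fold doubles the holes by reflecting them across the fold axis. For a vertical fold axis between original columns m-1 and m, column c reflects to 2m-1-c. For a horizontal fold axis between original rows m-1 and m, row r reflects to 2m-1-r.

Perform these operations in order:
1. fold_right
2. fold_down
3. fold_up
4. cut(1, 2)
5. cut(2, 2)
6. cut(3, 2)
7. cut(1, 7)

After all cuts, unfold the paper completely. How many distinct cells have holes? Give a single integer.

Op 1 fold_right: fold axis v@16; visible region now rows[0,16) x cols[16,32) = 16x16
Op 2 fold_down: fold axis h@8; visible region now rows[8,16) x cols[16,32) = 8x16
Op 3 fold_up: fold axis h@12; visible region now rows[8,12) x cols[16,32) = 4x16
Op 4 cut(1, 2): punch at orig (9,18); cuts so far [(9, 18)]; region rows[8,12) x cols[16,32) = 4x16
Op 5 cut(2, 2): punch at orig (10,18); cuts so far [(9, 18), (10, 18)]; region rows[8,12) x cols[16,32) = 4x16
Op 6 cut(3, 2): punch at orig (11,18); cuts so far [(9, 18), (10, 18), (11, 18)]; region rows[8,12) x cols[16,32) = 4x16
Op 7 cut(1, 7): punch at orig (9,23); cuts so far [(9, 18), (9, 23), (10, 18), (11, 18)]; region rows[8,12) x cols[16,32) = 4x16
Unfold 1 (reflect across h@12): 8 holes -> [(9, 18), (9, 23), (10, 18), (11, 18), (12, 18), (13, 18), (14, 18), (14, 23)]
Unfold 2 (reflect across h@8): 16 holes -> [(1, 18), (1, 23), (2, 18), (3, 18), (4, 18), (5, 18), (6, 18), (6, 23), (9, 18), (9, 23), (10, 18), (11, 18), (12, 18), (13, 18), (14, 18), (14, 23)]
Unfold 3 (reflect across v@16): 32 holes -> [(1, 8), (1, 13), (1, 18), (1, 23), (2, 13), (2, 18), (3, 13), (3, 18), (4, 13), (4, 18), (5, 13), (5, 18), (6, 8), (6, 13), (6, 18), (6, 23), (9, 8), (9, 13), (9, 18), (9, 23), (10, 13), (10, 18), (11, 13), (11, 18), (12, 13), (12, 18), (13, 13), (13, 18), (14, 8), (14, 13), (14, 18), (14, 23)]

Answer: 32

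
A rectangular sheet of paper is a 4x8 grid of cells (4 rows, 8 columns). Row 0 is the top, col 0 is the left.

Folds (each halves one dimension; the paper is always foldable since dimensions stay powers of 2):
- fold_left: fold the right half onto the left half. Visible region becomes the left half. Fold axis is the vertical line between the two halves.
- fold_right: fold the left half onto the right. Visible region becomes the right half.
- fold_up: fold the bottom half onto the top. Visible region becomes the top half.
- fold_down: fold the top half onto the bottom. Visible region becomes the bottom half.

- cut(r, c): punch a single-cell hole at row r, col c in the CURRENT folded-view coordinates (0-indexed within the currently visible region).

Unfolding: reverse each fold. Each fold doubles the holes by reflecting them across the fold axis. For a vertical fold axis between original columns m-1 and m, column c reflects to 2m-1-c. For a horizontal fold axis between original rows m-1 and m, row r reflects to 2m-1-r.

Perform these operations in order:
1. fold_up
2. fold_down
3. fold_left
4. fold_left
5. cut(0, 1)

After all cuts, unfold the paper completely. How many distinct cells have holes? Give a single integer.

Answer: 16

Derivation:
Op 1 fold_up: fold axis h@2; visible region now rows[0,2) x cols[0,8) = 2x8
Op 2 fold_down: fold axis h@1; visible region now rows[1,2) x cols[0,8) = 1x8
Op 3 fold_left: fold axis v@4; visible region now rows[1,2) x cols[0,4) = 1x4
Op 4 fold_left: fold axis v@2; visible region now rows[1,2) x cols[0,2) = 1x2
Op 5 cut(0, 1): punch at orig (1,1); cuts so far [(1, 1)]; region rows[1,2) x cols[0,2) = 1x2
Unfold 1 (reflect across v@2): 2 holes -> [(1, 1), (1, 2)]
Unfold 2 (reflect across v@4): 4 holes -> [(1, 1), (1, 2), (1, 5), (1, 6)]
Unfold 3 (reflect across h@1): 8 holes -> [(0, 1), (0, 2), (0, 5), (0, 6), (1, 1), (1, 2), (1, 5), (1, 6)]
Unfold 4 (reflect across h@2): 16 holes -> [(0, 1), (0, 2), (0, 5), (0, 6), (1, 1), (1, 2), (1, 5), (1, 6), (2, 1), (2, 2), (2, 5), (2, 6), (3, 1), (3, 2), (3, 5), (3, 6)]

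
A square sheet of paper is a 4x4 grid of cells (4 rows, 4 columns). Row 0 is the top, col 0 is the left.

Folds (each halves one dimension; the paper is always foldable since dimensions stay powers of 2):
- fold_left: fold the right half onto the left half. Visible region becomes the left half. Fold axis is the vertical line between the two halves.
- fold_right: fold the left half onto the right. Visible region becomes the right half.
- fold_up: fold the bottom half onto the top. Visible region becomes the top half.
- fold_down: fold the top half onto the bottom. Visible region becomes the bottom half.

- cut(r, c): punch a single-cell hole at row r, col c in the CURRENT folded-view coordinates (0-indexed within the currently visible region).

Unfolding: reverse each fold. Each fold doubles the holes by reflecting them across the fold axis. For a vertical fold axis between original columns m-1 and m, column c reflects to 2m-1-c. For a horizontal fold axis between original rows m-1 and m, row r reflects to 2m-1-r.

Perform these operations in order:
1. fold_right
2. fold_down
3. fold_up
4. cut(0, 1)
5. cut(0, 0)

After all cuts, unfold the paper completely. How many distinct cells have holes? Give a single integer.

Answer: 16

Derivation:
Op 1 fold_right: fold axis v@2; visible region now rows[0,4) x cols[2,4) = 4x2
Op 2 fold_down: fold axis h@2; visible region now rows[2,4) x cols[2,4) = 2x2
Op 3 fold_up: fold axis h@3; visible region now rows[2,3) x cols[2,4) = 1x2
Op 4 cut(0, 1): punch at orig (2,3); cuts so far [(2, 3)]; region rows[2,3) x cols[2,4) = 1x2
Op 5 cut(0, 0): punch at orig (2,2); cuts so far [(2, 2), (2, 3)]; region rows[2,3) x cols[2,4) = 1x2
Unfold 1 (reflect across h@3): 4 holes -> [(2, 2), (2, 3), (3, 2), (3, 3)]
Unfold 2 (reflect across h@2): 8 holes -> [(0, 2), (0, 3), (1, 2), (1, 3), (2, 2), (2, 3), (3, 2), (3, 3)]
Unfold 3 (reflect across v@2): 16 holes -> [(0, 0), (0, 1), (0, 2), (0, 3), (1, 0), (1, 1), (1, 2), (1, 3), (2, 0), (2, 1), (2, 2), (2, 3), (3, 0), (3, 1), (3, 2), (3, 3)]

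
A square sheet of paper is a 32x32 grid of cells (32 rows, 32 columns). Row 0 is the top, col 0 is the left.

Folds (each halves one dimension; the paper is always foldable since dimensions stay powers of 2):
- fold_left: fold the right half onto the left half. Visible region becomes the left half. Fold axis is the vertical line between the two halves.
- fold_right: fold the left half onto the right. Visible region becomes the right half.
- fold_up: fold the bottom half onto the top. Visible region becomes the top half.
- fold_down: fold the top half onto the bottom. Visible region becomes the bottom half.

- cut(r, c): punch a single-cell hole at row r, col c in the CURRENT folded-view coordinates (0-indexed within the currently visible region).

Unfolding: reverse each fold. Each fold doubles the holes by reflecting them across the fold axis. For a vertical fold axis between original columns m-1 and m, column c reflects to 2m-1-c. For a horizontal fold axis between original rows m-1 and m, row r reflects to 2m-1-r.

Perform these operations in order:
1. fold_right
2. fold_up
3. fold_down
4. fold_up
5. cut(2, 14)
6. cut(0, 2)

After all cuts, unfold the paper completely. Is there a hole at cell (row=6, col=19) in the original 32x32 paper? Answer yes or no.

Op 1 fold_right: fold axis v@16; visible region now rows[0,32) x cols[16,32) = 32x16
Op 2 fold_up: fold axis h@16; visible region now rows[0,16) x cols[16,32) = 16x16
Op 3 fold_down: fold axis h@8; visible region now rows[8,16) x cols[16,32) = 8x16
Op 4 fold_up: fold axis h@12; visible region now rows[8,12) x cols[16,32) = 4x16
Op 5 cut(2, 14): punch at orig (10,30); cuts so far [(10, 30)]; region rows[8,12) x cols[16,32) = 4x16
Op 6 cut(0, 2): punch at orig (8,18); cuts so far [(8, 18), (10, 30)]; region rows[8,12) x cols[16,32) = 4x16
Unfold 1 (reflect across h@12): 4 holes -> [(8, 18), (10, 30), (13, 30), (15, 18)]
Unfold 2 (reflect across h@8): 8 holes -> [(0, 18), (2, 30), (5, 30), (7, 18), (8, 18), (10, 30), (13, 30), (15, 18)]
Unfold 3 (reflect across h@16): 16 holes -> [(0, 18), (2, 30), (5, 30), (7, 18), (8, 18), (10, 30), (13, 30), (15, 18), (16, 18), (18, 30), (21, 30), (23, 18), (24, 18), (26, 30), (29, 30), (31, 18)]
Unfold 4 (reflect across v@16): 32 holes -> [(0, 13), (0, 18), (2, 1), (2, 30), (5, 1), (5, 30), (7, 13), (7, 18), (8, 13), (8, 18), (10, 1), (10, 30), (13, 1), (13, 30), (15, 13), (15, 18), (16, 13), (16, 18), (18, 1), (18, 30), (21, 1), (21, 30), (23, 13), (23, 18), (24, 13), (24, 18), (26, 1), (26, 30), (29, 1), (29, 30), (31, 13), (31, 18)]
Holes: [(0, 13), (0, 18), (2, 1), (2, 30), (5, 1), (5, 30), (7, 13), (7, 18), (8, 13), (8, 18), (10, 1), (10, 30), (13, 1), (13, 30), (15, 13), (15, 18), (16, 13), (16, 18), (18, 1), (18, 30), (21, 1), (21, 30), (23, 13), (23, 18), (24, 13), (24, 18), (26, 1), (26, 30), (29, 1), (29, 30), (31, 13), (31, 18)]

Answer: no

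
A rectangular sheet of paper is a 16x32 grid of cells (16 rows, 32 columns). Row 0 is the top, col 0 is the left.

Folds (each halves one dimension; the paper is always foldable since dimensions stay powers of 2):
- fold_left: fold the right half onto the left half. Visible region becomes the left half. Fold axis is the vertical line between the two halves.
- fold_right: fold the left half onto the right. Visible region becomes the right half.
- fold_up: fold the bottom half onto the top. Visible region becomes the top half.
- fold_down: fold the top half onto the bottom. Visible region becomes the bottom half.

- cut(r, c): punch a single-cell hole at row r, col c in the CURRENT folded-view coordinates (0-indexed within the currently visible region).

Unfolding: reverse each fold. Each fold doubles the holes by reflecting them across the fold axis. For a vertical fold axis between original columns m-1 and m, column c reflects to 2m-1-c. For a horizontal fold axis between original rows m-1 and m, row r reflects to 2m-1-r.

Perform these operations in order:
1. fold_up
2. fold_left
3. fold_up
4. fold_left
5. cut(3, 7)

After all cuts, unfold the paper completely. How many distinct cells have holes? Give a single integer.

Answer: 16

Derivation:
Op 1 fold_up: fold axis h@8; visible region now rows[0,8) x cols[0,32) = 8x32
Op 2 fold_left: fold axis v@16; visible region now rows[0,8) x cols[0,16) = 8x16
Op 3 fold_up: fold axis h@4; visible region now rows[0,4) x cols[0,16) = 4x16
Op 4 fold_left: fold axis v@8; visible region now rows[0,4) x cols[0,8) = 4x8
Op 5 cut(3, 7): punch at orig (3,7); cuts so far [(3, 7)]; region rows[0,4) x cols[0,8) = 4x8
Unfold 1 (reflect across v@8): 2 holes -> [(3, 7), (3, 8)]
Unfold 2 (reflect across h@4): 4 holes -> [(3, 7), (3, 8), (4, 7), (4, 8)]
Unfold 3 (reflect across v@16): 8 holes -> [(3, 7), (3, 8), (3, 23), (3, 24), (4, 7), (4, 8), (4, 23), (4, 24)]
Unfold 4 (reflect across h@8): 16 holes -> [(3, 7), (3, 8), (3, 23), (3, 24), (4, 7), (4, 8), (4, 23), (4, 24), (11, 7), (11, 8), (11, 23), (11, 24), (12, 7), (12, 8), (12, 23), (12, 24)]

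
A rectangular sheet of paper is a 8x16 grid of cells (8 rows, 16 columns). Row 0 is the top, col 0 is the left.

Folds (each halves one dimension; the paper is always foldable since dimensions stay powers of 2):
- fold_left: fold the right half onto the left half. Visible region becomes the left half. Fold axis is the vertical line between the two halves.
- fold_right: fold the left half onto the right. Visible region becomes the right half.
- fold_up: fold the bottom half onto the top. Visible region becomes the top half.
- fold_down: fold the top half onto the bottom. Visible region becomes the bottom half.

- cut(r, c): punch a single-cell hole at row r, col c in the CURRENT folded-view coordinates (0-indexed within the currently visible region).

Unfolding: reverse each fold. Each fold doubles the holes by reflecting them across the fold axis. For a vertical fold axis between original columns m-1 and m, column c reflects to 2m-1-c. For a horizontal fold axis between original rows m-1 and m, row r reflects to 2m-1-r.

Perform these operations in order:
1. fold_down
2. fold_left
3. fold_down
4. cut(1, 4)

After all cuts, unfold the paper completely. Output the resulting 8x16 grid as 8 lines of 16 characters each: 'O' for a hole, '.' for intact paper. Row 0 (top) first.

Answer: ....O......O....
................
................
....O......O....
....O......O....
................
................
....O......O....

Derivation:
Op 1 fold_down: fold axis h@4; visible region now rows[4,8) x cols[0,16) = 4x16
Op 2 fold_left: fold axis v@8; visible region now rows[4,8) x cols[0,8) = 4x8
Op 3 fold_down: fold axis h@6; visible region now rows[6,8) x cols[0,8) = 2x8
Op 4 cut(1, 4): punch at orig (7,4); cuts so far [(7, 4)]; region rows[6,8) x cols[0,8) = 2x8
Unfold 1 (reflect across h@6): 2 holes -> [(4, 4), (7, 4)]
Unfold 2 (reflect across v@8): 4 holes -> [(4, 4), (4, 11), (7, 4), (7, 11)]
Unfold 3 (reflect across h@4): 8 holes -> [(0, 4), (0, 11), (3, 4), (3, 11), (4, 4), (4, 11), (7, 4), (7, 11)]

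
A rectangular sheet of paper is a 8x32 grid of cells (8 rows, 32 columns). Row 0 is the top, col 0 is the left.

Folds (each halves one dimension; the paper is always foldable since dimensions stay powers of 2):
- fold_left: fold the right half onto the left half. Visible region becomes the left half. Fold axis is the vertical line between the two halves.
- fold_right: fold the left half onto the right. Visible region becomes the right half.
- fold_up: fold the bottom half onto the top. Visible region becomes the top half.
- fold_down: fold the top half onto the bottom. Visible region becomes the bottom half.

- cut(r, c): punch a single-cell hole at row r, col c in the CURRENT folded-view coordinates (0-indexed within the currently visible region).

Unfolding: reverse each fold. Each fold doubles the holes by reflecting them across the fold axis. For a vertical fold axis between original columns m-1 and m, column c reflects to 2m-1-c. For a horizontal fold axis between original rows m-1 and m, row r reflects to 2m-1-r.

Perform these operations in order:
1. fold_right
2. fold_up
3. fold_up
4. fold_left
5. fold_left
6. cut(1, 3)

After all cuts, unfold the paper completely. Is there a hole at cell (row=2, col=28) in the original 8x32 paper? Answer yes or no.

Answer: yes

Derivation:
Op 1 fold_right: fold axis v@16; visible region now rows[0,8) x cols[16,32) = 8x16
Op 2 fold_up: fold axis h@4; visible region now rows[0,4) x cols[16,32) = 4x16
Op 3 fold_up: fold axis h@2; visible region now rows[0,2) x cols[16,32) = 2x16
Op 4 fold_left: fold axis v@24; visible region now rows[0,2) x cols[16,24) = 2x8
Op 5 fold_left: fold axis v@20; visible region now rows[0,2) x cols[16,20) = 2x4
Op 6 cut(1, 3): punch at orig (1,19); cuts so far [(1, 19)]; region rows[0,2) x cols[16,20) = 2x4
Unfold 1 (reflect across v@20): 2 holes -> [(1, 19), (1, 20)]
Unfold 2 (reflect across v@24): 4 holes -> [(1, 19), (1, 20), (1, 27), (1, 28)]
Unfold 3 (reflect across h@2): 8 holes -> [(1, 19), (1, 20), (1, 27), (1, 28), (2, 19), (2, 20), (2, 27), (2, 28)]
Unfold 4 (reflect across h@4): 16 holes -> [(1, 19), (1, 20), (1, 27), (1, 28), (2, 19), (2, 20), (2, 27), (2, 28), (5, 19), (5, 20), (5, 27), (5, 28), (6, 19), (6, 20), (6, 27), (6, 28)]
Unfold 5 (reflect across v@16): 32 holes -> [(1, 3), (1, 4), (1, 11), (1, 12), (1, 19), (1, 20), (1, 27), (1, 28), (2, 3), (2, 4), (2, 11), (2, 12), (2, 19), (2, 20), (2, 27), (2, 28), (5, 3), (5, 4), (5, 11), (5, 12), (5, 19), (5, 20), (5, 27), (5, 28), (6, 3), (6, 4), (6, 11), (6, 12), (6, 19), (6, 20), (6, 27), (6, 28)]
Holes: [(1, 3), (1, 4), (1, 11), (1, 12), (1, 19), (1, 20), (1, 27), (1, 28), (2, 3), (2, 4), (2, 11), (2, 12), (2, 19), (2, 20), (2, 27), (2, 28), (5, 3), (5, 4), (5, 11), (5, 12), (5, 19), (5, 20), (5, 27), (5, 28), (6, 3), (6, 4), (6, 11), (6, 12), (6, 19), (6, 20), (6, 27), (6, 28)]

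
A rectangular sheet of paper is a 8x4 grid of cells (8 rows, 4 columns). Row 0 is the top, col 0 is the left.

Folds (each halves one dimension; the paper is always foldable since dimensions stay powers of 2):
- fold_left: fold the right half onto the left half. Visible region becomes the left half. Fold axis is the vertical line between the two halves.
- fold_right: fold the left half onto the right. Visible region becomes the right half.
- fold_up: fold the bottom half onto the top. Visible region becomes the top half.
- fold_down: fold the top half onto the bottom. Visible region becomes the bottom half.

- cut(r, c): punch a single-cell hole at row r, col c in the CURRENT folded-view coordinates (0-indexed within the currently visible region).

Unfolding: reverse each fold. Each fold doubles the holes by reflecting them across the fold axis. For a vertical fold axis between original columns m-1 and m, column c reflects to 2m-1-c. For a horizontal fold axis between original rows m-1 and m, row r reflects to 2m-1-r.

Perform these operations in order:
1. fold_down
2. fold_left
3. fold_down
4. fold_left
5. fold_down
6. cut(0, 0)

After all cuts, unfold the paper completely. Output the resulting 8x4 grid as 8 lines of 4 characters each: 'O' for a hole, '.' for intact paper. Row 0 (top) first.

Op 1 fold_down: fold axis h@4; visible region now rows[4,8) x cols[0,4) = 4x4
Op 2 fold_left: fold axis v@2; visible region now rows[4,8) x cols[0,2) = 4x2
Op 3 fold_down: fold axis h@6; visible region now rows[6,8) x cols[0,2) = 2x2
Op 4 fold_left: fold axis v@1; visible region now rows[6,8) x cols[0,1) = 2x1
Op 5 fold_down: fold axis h@7; visible region now rows[7,8) x cols[0,1) = 1x1
Op 6 cut(0, 0): punch at orig (7,0); cuts so far [(7, 0)]; region rows[7,8) x cols[0,1) = 1x1
Unfold 1 (reflect across h@7): 2 holes -> [(6, 0), (7, 0)]
Unfold 2 (reflect across v@1): 4 holes -> [(6, 0), (6, 1), (7, 0), (7, 1)]
Unfold 3 (reflect across h@6): 8 holes -> [(4, 0), (4, 1), (5, 0), (5, 1), (6, 0), (6, 1), (7, 0), (7, 1)]
Unfold 4 (reflect across v@2): 16 holes -> [(4, 0), (4, 1), (4, 2), (4, 3), (5, 0), (5, 1), (5, 2), (5, 3), (6, 0), (6, 1), (6, 2), (6, 3), (7, 0), (7, 1), (7, 2), (7, 3)]
Unfold 5 (reflect across h@4): 32 holes -> [(0, 0), (0, 1), (0, 2), (0, 3), (1, 0), (1, 1), (1, 2), (1, 3), (2, 0), (2, 1), (2, 2), (2, 3), (3, 0), (3, 1), (3, 2), (3, 3), (4, 0), (4, 1), (4, 2), (4, 3), (5, 0), (5, 1), (5, 2), (5, 3), (6, 0), (6, 1), (6, 2), (6, 3), (7, 0), (7, 1), (7, 2), (7, 3)]

Answer: OOOO
OOOO
OOOO
OOOO
OOOO
OOOO
OOOO
OOOO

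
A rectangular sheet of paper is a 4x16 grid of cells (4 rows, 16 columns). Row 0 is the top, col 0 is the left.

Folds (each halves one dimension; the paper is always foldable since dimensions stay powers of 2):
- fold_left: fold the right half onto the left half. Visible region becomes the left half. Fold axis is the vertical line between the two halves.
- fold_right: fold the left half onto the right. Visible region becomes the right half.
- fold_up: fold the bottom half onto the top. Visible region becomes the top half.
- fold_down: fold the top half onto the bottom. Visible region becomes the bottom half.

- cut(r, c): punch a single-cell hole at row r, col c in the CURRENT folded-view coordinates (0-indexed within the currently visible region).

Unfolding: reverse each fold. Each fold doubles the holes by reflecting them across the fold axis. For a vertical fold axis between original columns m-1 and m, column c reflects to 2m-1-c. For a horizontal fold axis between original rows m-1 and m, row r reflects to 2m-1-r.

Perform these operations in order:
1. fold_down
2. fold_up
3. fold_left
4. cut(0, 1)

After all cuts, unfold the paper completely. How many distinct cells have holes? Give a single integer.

Op 1 fold_down: fold axis h@2; visible region now rows[2,4) x cols[0,16) = 2x16
Op 2 fold_up: fold axis h@3; visible region now rows[2,3) x cols[0,16) = 1x16
Op 3 fold_left: fold axis v@8; visible region now rows[2,3) x cols[0,8) = 1x8
Op 4 cut(0, 1): punch at orig (2,1); cuts so far [(2, 1)]; region rows[2,3) x cols[0,8) = 1x8
Unfold 1 (reflect across v@8): 2 holes -> [(2, 1), (2, 14)]
Unfold 2 (reflect across h@3): 4 holes -> [(2, 1), (2, 14), (3, 1), (3, 14)]
Unfold 3 (reflect across h@2): 8 holes -> [(0, 1), (0, 14), (1, 1), (1, 14), (2, 1), (2, 14), (3, 1), (3, 14)]

Answer: 8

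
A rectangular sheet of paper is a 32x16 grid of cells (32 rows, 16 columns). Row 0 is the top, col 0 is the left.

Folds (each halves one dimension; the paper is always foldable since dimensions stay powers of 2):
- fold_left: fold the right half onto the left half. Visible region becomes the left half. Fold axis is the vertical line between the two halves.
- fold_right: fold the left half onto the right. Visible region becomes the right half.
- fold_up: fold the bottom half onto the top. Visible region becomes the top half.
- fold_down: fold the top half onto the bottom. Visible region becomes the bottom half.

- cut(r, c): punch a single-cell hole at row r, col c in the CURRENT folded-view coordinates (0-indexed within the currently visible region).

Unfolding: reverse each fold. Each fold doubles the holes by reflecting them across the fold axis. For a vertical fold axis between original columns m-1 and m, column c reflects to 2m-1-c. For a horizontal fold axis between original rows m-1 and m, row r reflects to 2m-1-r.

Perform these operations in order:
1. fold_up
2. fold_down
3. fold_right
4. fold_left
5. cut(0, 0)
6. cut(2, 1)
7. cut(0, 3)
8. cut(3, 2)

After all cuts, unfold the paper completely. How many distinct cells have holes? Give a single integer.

Op 1 fold_up: fold axis h@16; visible region now rows[0,16) x cols[0,16) = 16x16
Op 2 fold_down: fold axis h@8; visible region now rows[8,16) x cols[0,16) = 8x16
Op 3 fold_right: fold axis v@8; visible region now rows[8,16) x cols[8,16) = 8x8
Op 4 fold_left: fold axis v@12; visible region now rows[8,16) x cols[8,12) = 8x4
Op 5 cut(0, 0): punch at orig (8,8); cuts so far [(8, 8)]; region rows[8,16) x cols[8,12) = 8x4
Op 6 cut(2, 1): punch at orig (10,9); cuts so far [(8, 8), (10, 9)]; region rows[8,16) x cols[8,12) = 8x4
Op 7 cut(0, 3): punch at orig (8,11); cuts so far [(8, 8), (8, 11), (10, 9)]; region rows[8,16) x cols[8,12) = 8x4
Op 8 cut(3, 2): punch at orig (11,10); cuts so far [(8, 8), (8, 11), (10, 9), (11, 10)]; region rows[8,16) x cols[8,12) = 8x4
Unfold 1 (reflect across v@12): 8 holes -> [(8, 8), (8, 11), (8, 12), (8, 15), (10, 9), (10, 14), (11, 10), (11, 13)]
Unfold 2 (reflect across v@8): 16 holes -> [(8, 0), (8, 3), (8, 4), (8, 7), (8, 8), (8, 11), (8, 12), (8, 15), (10, 1), (10, 6), (10, 9), (10, 14), (11, 2), (11, 5), (11, 10), (11, 13)]
Unfold 3 (reflect across h@8): 32 holes -> [(4, 2), (4, 5), (4, 10), (4, 13), (5, 1), (5, 6), (5, 9), (5, 14), (7, 0), (7, 3), (7, 4), (7, 7), (7, 8), (7, 11), (7, 12), (7, 15), (8, 0), (8, 3), (8, 4), (8, 7), (8, 8), (8, 11), (8, 12), (8, 15), (10, 1), (10, 6), (10, 9), (10, 14), (11, 2), (11, 5), (11, 10), (11, 13)]
Unfold 4 (reflect across h@16): 64 holes -> [(4, 2), (4, 5), (4, 10), (4, 13), (5, 1), (5, 6), (5, 9), (5, 14), (7, 0), (7, 3), (7, 4), (7, 7), (7, 8), (7, 11), (7, 12), (7, 15), (8, 0), (8, 3), (8, 4), (8, 7), (8, 8), (8, 11), (8, 12), (8, 15), (10, 1), (10, 6), (10, 9), (10, 14), (11, 2), (11, 5), (11, 10), (11, 13), (20, 2), (20, 5), (20, 10), (20, 13), (21, 1), (21, 6), (21, 9), (21, 14), (23, 0), (23, 3), (23, 4), (23, 7), (23, 8), (23, 11), (23, 12), (23, 15), (24, 0), (24, 3), (24, 4), (24, 7), (24, 8), (24, 11), (24, 12), (24, 15), (26, 1), (26, 6), (26, 9), (26, 14), (27, 2), (27, 5), (27, 10), (27, 13)]

Answer: 64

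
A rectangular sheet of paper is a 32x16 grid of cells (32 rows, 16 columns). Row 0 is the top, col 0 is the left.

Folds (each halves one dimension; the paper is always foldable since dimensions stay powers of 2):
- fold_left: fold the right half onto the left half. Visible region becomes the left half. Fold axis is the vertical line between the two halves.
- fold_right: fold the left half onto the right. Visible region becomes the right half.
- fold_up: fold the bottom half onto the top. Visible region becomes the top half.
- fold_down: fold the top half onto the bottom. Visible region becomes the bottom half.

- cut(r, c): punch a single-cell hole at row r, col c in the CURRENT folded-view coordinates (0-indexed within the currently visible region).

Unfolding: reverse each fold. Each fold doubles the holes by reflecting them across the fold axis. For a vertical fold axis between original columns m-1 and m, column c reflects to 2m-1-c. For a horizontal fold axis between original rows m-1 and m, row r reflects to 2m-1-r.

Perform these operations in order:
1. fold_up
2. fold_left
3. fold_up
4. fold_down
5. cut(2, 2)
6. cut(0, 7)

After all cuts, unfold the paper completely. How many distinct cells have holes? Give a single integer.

Answer: 32

Derivation:
Op 1 fold_up: fold axis h@16; visible region now rows[0,16) x cols[0,16) = 16x16
Op 2 fold_left: fold axis v@8; visible region now rows[0,16) x cols[0,8) = 16x8
Op 3 fold_up: fold axis h@8; visible region now rows[0,8) x cols[0,8) = 8x8
Op 4 fold_down: fold axis h@4; visible region now rows[4,8) x cols[0,8) = 4x8
Op 5 cut(2, 2): punch at orig (6,2); cuts so far [(6, 2)]; region rows[4,8) x cols[0,8) = 4x8
Op 6 cut(0, 7): punch at orig (4,7); cuts so far [(4, 7), (6, 2)]; region rows[4,8) x cols[0,8) = 4x8
Unfold 1 (reflect across h@4): 4 holes -> [(1, 2), (3, 7), (4, 7), (6, 2)]
Unfold 2 (reflect across h@8): 8 holes -> [(1, 2), (3, 7), (4, 7), (6, 2), (9, 2), (11, 7), (12, 7), (14, 2)]
Unfold 3 (reflect across v@8): 16 holes -> [(1, 2), (1, 13), (3, 7), (3, 8), (4, 7), (4, 8), (6, 2), (6, 13), (9, 2), (9, 13), (11, 7), (11, 8), (12, 7), (12, 8), (14, 2), (14, 13)]
Unfold 4 (reflect across h@16): 32 holes -> [(1, 2), (1, 13), (3, 7), (3, 8), (4, 7), (4, 8), (6, 2), (6, 13), (9, 2), (9, 13), (11, 7), (11, 8), (12, 7), (12, 8), (14, 2), (14, 13), (17, 2), (17, 13), (19, 7), (19, 8), (20, 7), (20, 8), (22, 2), (22, 13), (25, 2), (25, 13), (27, 7), (27, 8), (28, 7), (28, 8), (30, 2), (30, 13)]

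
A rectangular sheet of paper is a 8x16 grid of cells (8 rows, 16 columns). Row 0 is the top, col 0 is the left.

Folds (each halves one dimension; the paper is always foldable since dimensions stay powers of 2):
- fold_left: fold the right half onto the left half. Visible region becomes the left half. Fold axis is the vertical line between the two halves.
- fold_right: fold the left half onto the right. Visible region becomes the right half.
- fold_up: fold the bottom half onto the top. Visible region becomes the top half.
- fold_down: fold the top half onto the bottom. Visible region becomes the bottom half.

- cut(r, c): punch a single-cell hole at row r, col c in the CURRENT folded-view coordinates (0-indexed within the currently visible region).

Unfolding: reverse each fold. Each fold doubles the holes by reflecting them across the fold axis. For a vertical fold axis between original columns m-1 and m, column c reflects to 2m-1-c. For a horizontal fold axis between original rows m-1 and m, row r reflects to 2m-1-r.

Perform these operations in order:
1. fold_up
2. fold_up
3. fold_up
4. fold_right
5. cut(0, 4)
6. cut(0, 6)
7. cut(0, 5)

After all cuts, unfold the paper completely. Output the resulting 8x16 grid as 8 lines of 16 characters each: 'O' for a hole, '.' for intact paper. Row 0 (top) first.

Answer: .OOO........OOO.
.OOO........OOO.
.OOO........OOO.
.OOO........OOO.
.OOO........OOO.
.OOO........OOO.
.OOO........OOO.
.OOO........OOO.

Derivation:
Op 1 fold_up: fold axis h@4; visible region now rows[0,4) x cols[0,16) = 4x16
Op 2 fold_up: fold axis h@2; visible region now rows[0,2) x cols[0,16) = 2x16
Op 3 fold_up: fold axis h@1; visible region now rows[0,1) x cols[0,16) = 1x16
Op 4 fold_right: fold axis v@8; visible region now rows[0,1) x cols[8,16) = 1x8
Op 5 cut(0, 4): punch at orig (0,12); cuts so far [(0, 12)]; region rows[0,1) x cols[8,16) = 1x8
Op 6 cut(0, 6): punch at orig (0,14); cuts so far [(0, 12), (0, 14)]; region rows[0,1) x cols[8,16) = 1x8
Op 7 cut(0, 5): punch at orig (0,13); cuts so far [(0, 12), (0, 13), (0, 14)]; region rows[0,1) x cols[8,16) = 1x8
Unfold 1 (reflect across v@8): 6 holes -> [(0, 1), (0, 2), (0, 3), (0, 12), (0, 13), (0, 14)]
Unfold 2 (reflect across h@1): 12 holes -> [(0, 1), (0, 2), (0, 3), (0, 12), (0, 13), (0, 14), (1, 1), (1, 2), (1, 3), (1, 12), (1, 13), (1, 14)]
Unfold 3 (reflect across h@2): 24 holes -> [(0, 1), (0, 2), (0, 3), (0, 12), (0, 13), (0, 14), (1, 1), (1, 2), (1, 3), (1, 12), (1, 13), (1, 14), (2, 1), (2, 2), (2, 3), (2, 12), (2, 13), (2, 14), (3, 1), (3, 2), (3, 3), (3, 12), (3, 13), (3, 14)]
Unfold 4 (reflect across h@4): 48 holes -> [(0, 1), (0, 2), (0, 3), (0, 12), (0, 13), (0, 14), (1, 1), (1, 2), (1, 3), (1, 12), (1, 13), (1, 14), (2, 1), (2, 2), (2, 3), (2, 12), (2, 13), (2, 14), (3, 1), (3, 2), (3, 3), (3, 12), (3, 13), (3, 14), (4, 1), (4, 2), (4, 3), (4, 12), (4, 13), (4, 14), (5, 1), (5, 2), (5, 3), (5, 12), (5, 13), (5, 14), (6, 1), (6, 2), (6, 3), (6, 12), (6, 13), (6, 14), (7, 1), (7, 2), (7, 3), (7, 12), (7, 13), (7, 14)]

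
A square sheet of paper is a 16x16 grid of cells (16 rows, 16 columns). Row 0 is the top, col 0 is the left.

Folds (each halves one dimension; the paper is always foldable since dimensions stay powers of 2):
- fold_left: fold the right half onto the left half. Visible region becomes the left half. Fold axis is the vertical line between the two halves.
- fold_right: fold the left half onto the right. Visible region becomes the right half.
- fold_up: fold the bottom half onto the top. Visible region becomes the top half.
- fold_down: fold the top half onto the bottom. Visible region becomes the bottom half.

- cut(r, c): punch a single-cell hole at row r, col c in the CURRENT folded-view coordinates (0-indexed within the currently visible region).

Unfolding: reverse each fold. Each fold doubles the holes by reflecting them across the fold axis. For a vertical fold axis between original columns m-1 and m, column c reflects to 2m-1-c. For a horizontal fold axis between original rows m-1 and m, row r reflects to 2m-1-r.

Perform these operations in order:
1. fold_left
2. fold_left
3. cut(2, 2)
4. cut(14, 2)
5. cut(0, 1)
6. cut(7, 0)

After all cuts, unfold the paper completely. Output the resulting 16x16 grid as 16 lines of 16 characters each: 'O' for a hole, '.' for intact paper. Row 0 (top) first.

Answer: .O....O..O....O.
................
..O..O....O..O..
................
................
................
................
O......OO......O
................
................
................
................
................
................
..O..O....O..O..
................

Derivation:
Op 1 fold_left: fold axis v@8; visible region now rows[0,16) x cols[0,8) = 16x8
Op 2 fold_left: fold axis v@4; visible region now rows[0,16) x cols[0,4) = 16x4
Op 3 cut(2, 2): punch at orig (2,2); cuts so far [(2, 2)]; region rows[0,16) x cols[0,4) = 16x4
Op 4 cut(14, 2): punch at orig (14,2); cuts so far [(2, 2), (14, 2)]; region rows[0,16) x cols[0,4) = 16x4
Op 5 cut(0, 1): punch at orig (0,1); cuts so far [(0, 1), (2, 2), (14, 2)]; region rows[0,16) x cols[0,4) = 16x4
Op 6 cut(7, 0): punch at orig (7,0); cuts so far [(0, 1), (2, 2), (7, 0), (14, 2)]; region rows[0,16) x cols[0,4) = 16x4
Unfold 1 (reflect across v@4): 8 holes -> [(0, 1), (0, 6), (2, 2), (2, 5), (7, 0), (7, 7), (14, 2), (14, 5)]
Unfold 2 (reflect across v@8): 16 holes -> [(0, 1), (0, 6), (0, 9), (0, 14), (2, 2), (2, 5), (2, 10), (2, 13), (7, 0), (7, 7), (7, 8), (7, 15), (14, 2), (14, 5), (14, 10), (14, 13)]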